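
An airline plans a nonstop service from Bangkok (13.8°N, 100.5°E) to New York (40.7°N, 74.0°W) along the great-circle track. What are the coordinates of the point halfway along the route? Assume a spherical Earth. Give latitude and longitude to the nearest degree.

≈ (76°N, 82°E)

The haversine formula gives a central angle δ ≈ 2.186 rad (125.3°) between the endpoints.
Interpolate at f = 1/2 with slerp weights a = sin((1−f)δ)/sin δ ≈ 1.088, b = sin(fδ)/sin δ ≈ 1.088.
p = a·p₁ + b·p₂ ≈ (0.035, 0.246, 0.969); φ = arcsin(p_z) ≈ 75.62°, λ = atan2(p_y, p_x) ≈ 81.95°.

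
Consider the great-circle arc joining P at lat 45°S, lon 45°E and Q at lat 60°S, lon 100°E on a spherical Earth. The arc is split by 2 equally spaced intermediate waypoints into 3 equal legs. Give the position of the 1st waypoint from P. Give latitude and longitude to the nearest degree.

From cos δ = sin φ₁ sin φ₂ + cos φ₁ cos φ₂ cos Δλ, the central angle is δ ≈ 0.618 rad (35.4°).
Interpolate at f = 1/3 with slerp weights a = sin((1−f)δ)/sin δ ≈ 0.691, b = sin(fδ)/sin δ ≈ 0.353.
p = a·p₁ + b·p₂ ≈ (0.315, 0.519, -0.794); φ = arcsin(p_z) ≈ -52.60°, λ = atan2(p_y, p_x) ≈ 58.77°.

≈ lat 53°S, lon 59°E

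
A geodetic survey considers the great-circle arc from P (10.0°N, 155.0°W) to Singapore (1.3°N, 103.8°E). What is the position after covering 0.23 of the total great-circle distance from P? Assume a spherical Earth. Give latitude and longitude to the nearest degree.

≈ (10°N, 179°W)

Write both endpoints as unit vectors p₁, p₂ with components (cos φ cos λ, cos φ sin λ, sin φ).
The central angle between the endpoints is δ = arccos(p₁·p₂) ≈ 1.759 rad (100.8°).
Interpolate at f = 0.23 with slerp weights a = sin((1−f)δ)/sin δ ≈ 0.994, b = sin(fδ)/sin δ ≈ 0.401.
p = a·p₁ + b·p₂ ≈ (-0.983, -0.025, 0.182); φ = arcsin(p_z) ≈ 10.47°, λ = atan2(p_y, p_x) ≈ -178.56°.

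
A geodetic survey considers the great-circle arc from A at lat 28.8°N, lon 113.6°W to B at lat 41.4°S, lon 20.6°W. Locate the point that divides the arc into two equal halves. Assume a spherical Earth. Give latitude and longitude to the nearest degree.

≈ lat 9°S, lon 72°W

Convert each endpoint to a unit vector on the sphere (x = cos φ cos λ, y = cos φ sin λ, z = sin φ).
The central angle between the endpoints is δ = arccos(p₁·p₂) ≈ 1.932 rad (110.7°).
Interpolate at f = 1/2 with slerp weights a = sin((1−f)δ)/sin δ ≈ 0.879, b = sin(fδ)/sin δ ≈ 0.879.
p = a·p₁ + b·p₂ ≈ (0.309, -0.938, -0.158); φ = arcsin(p_z) ≈ -9.08°, λ = atan2(p_y, p_x) ≈ -71.77°.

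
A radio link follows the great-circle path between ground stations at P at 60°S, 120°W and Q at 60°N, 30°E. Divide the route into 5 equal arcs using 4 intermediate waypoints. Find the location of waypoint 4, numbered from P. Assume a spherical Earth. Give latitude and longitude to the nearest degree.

Convert each endpoint to a unit vector on the sphere (x = cos φ cos λ, y = cos φ sin λ, z = sin φ).
The central angle between the endpoints is δ = arccos(p₁·p₂) ≈ 2.882 rad (165.1°).
Interpolate at f = 4/5 with slerp weights a = sin((1−f)δ)/sin δ ≈ 2.124, b = sin(fδ)/sin δ ≈ 2.891.
p = a·p₁ + b·p₂ ≈ (0.721, -0.197, 0.664); φ = arcsin(p_z) ≈ 41.64°, λ = atan2(p_y, p_x) ≈ -15.27°.

≈ 42°N, 15°W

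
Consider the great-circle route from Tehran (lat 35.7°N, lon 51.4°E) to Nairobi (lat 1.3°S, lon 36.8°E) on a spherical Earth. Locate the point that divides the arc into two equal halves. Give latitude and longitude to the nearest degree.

From cos δ = sin φ₁ sin φ₂ + cos φ₁ cos φ₂ cos Δλ, the central angle is δ ≈ 0.688 rad (39.4°).
Interpolate at f = 1/2 with slerp weights a = sin((1−f)δ)/sin δ ≈ 0.531, b = sin(fδ)/sin δ ≈ 0.531.
p = a·p₁ + b·p₂ ≈ (0.694, 0.655, 0.298); φ = arcsin(p_z) ≈ 17.33°, λ = atan2(p_y, p_x) ≈ 43.34°.

≈ lat 17°N, lon 43°E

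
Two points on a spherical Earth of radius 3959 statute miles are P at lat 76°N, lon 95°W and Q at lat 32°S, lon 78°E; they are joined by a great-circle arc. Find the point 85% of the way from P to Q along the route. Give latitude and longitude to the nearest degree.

≈ lat 12°S, lon 77°E

From cos δ = sin φ₁ sin φ₂ + cos φ₁ cos φ₂ cos Δλ, the central angle is δ ≈ 2.371 rad (135.9°).
Interpolate at f = 0.85 with slerp weights a = sin((1−f)δ)/sin δ ≈ 0.500, b = sin(fδ)/sin δ ≈ 1.296.
p = a·p₁ + b·p₂ ≈ (0.218, 0.955, -0.202); φ = arcsin(p_z) ≈ -11.63°, λ = atan2(p_y, p_x) ≈ 77.14°.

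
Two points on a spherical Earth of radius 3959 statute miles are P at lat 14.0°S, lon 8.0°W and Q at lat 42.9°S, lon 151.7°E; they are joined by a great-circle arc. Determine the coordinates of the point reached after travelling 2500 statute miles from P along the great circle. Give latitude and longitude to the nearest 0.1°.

Convert each endpoint to a unit vector on the sphere (x = cos φ cos λ, y = cos φ sin λ, z = sin φ).
The central angle between the endpoints is δ = arccos(p₁·p₂) ≈ 2.097 rad (120.1°). The total great-circle distance is δ·R ≈ 2.097 × 3959 ≈ 8301 mi, so the target fraction is f = 2500/8301 ≈ 0.301.
Interpolate at f ≈ 0.301 with slerp weights a = sin((1−f)δ)/sin δ ≈ 1.150, b = sin(fδ)/sin δ ≈ 0.683.
p = a·p₁ + b·p₂ ≈ (0.665, 0.082, -0.743); φ = arcsin(p_z) ≈ -47.97°, λ = atan2(p_y, p_x) ≈ 7.02°.

≈ lat 48.0°S, lon 7.0°E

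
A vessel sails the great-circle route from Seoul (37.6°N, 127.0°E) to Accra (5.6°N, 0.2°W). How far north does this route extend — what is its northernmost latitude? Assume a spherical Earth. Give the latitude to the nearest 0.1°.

The great circle lies in the plane with unit normal n̂ = (p₁ × p₂)/|p₁ × p₂|.
Here n̂_z ≈ -0.691; the vertex latitude is φ_max = arccos|n̂_z| ≈ 46.3°.
Check via Clairaut: cos φ_max = |cos φ₁| · sin C = cos(37.6°)·sin(60.7°) ≈ 0.691, again giving ≈ 46.3°.

≈ 46.3°N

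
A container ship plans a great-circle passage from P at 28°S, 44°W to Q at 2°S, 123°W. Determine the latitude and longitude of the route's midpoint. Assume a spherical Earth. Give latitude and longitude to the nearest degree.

Convert each endpoint to a unit vector on the sphere (x = cos φ cos λ, y = cos φ sin λ, z = sin φ).
The central angle between the endpoints is δ = arccos(p₁·p₂) ≈ 1.385 rad (79.4°).
Interpolate at f = 1/2 with slerp weights a = sin((1−f)δ)/sin δ ≈ 0.650, b = sin(fδ)/sin δ ≈ 0.650.
p = a·p₁ + b·p₂ ≈ (0.059, -0.943, -0.328); φ = arcsin(p_z) ≈ -19.13°, λ = atan2(p_y, p_x) ≈ -86.42°.

≈ 19°S, 86°W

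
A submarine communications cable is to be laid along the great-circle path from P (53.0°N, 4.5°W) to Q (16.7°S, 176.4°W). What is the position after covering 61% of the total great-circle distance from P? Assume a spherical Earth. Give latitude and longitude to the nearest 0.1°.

≈ (38.5°N, 167.8°W)

Write both endpoints as unit vectors p₁, p₂ with components (cos φ cos λ, cos φ sin λ, sin φ).
The central angle between the endpoints is δ = arccos(p₁·p₂) ≈ 2.498 rad (143.1°).
Interpolate at f = 0.61 with slerp weights a = sin((1−f)δ)/sin δ ≈ 1.379, b = sin(fδ)/sin δ ≈ 1.666.
p = a·p₁ + b·p₂ ≈ (-0.764, -0.165, 0.623); φ = arcsin(p_z) ≈ 38.54°, λ = atan2(p_y, p_x) ≈ -167.80°.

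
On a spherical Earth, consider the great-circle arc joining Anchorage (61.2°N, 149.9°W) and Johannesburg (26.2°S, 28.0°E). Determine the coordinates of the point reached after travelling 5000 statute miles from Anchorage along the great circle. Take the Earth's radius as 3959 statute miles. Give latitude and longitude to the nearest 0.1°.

Write both endpoints as unit vectors p₁, p₂ with components (cos φ cos λ, cos φ sin λ, sin φ).
The central angle between the endpoints is δ = arccos(p₁·p₂) ≈ 2.530 rad (145.0°). The total great-circle distance is δ·R ≈ 2.530 × 3959 ≈ 10017 mi, so the target fraction is f = 5000/10017 ≈ 0.499.
Interpolate at f ≈ 0.499 with slerp weights a = sin((1−f)δ)/sin δ ≈ 1.663, b = sin(fδ)/sin δ ≈ 1.660.
p = a·p₁ + b·p₂ ≈ (0.622, 0.298, 0.724); φ = arcsin(p_z) ≈ 46.38°, λ = atan2(p_y, p_x) ≈ 25.56°.

≈ (46.4°N, 25.6°E)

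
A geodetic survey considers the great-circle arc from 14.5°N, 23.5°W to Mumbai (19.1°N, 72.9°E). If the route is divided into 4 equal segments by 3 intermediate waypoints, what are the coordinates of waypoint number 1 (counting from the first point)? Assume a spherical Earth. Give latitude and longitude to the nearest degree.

Write both endpoints as unit vectors p₁, p₂ with components (cos φ cos λ, cos φ sin λ, sin φ).
The central angle between the endpoints is δ = arccos(p₁·p₂) ≈ 1.591 rad (91.1°).
Interpolate at f = 1/4 with slerp weights a = sin((1−f)δ)/sin δ ≈ 0.930, b = sin(fδ)/sin δ ≈ 0.387.
p = a·p₁ + b·p₂ ≈ (0.933, -0.009, 0.360); φ = arcsin(p_z) ≈ 21.07°, λ = atan2(p_y, p_x) ≈ -0.55°.

≈ 21°N, 1°W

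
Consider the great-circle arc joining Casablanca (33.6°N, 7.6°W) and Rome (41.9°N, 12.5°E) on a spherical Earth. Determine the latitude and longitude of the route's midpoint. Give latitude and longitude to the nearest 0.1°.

≈ 38.2°N, 1.9°E

Write both endpoints as unit vectors p₁, p₂ with components (cos φ cos λ, cos φ sin λ, sin φ).
The central angle between the endpoints is δ = arccos(p₁·p₂) ≈ 0.312 rad (17.9°).
Interpolate at f = 1/2 with slerp weights a = sin((1−f)δ)/sin δ ≈ 0.506, b = sin(fδ)/sin δ ≈ 0.506.
p = a·p₁ + b·p₂ ≈ (0.786, 0.026, 0.618); φ = arcsin(p_z) ≈ 38.18°, λ = atan2(p_y, p_x) ≈ 1.88°.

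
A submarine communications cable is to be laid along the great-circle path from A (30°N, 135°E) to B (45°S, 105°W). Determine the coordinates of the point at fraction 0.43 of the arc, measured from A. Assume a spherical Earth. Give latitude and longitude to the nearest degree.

≈ (8°S, 178°E)

From cos δ = sin φ₁ sin φ₂ + cos φ₁ cos φ₂ cos Δλ, the central angle is δ ≈ 2.291 rad (131.3°).
Interpolate at f = 0.43 with slerp weights a = sin((1−f)δ)/sin δ ≈ 1.284, b = sin(fδ)/sin δ ≈ 1.109.
p = a·p₁ + b·p₂ ≈ (-0.989, 0.029, -0.142); φ = arcsin(p_z) ≈ -8.17°, λ = atan2(p_y, p_x) ≈ 178.32°.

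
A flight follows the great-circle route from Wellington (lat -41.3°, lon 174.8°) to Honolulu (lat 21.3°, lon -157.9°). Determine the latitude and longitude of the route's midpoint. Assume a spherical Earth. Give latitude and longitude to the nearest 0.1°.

≈ lat -10.3°, lon -170.1°

Write both endpoints as unit vectors p₁, p₂ with components (cos φ cos λ, cos φ sin λ, sin φ).
The central angle between the endpoints is δ = arccos(p₁·p₂) ≈ 1.179 rad (67.5°).
Interpolate at f = 1/2 with slerp weights a = sin((1−f)δ)/sin δ ≈ 0.601, b = sin(fδ)/sin δ ≈ 0.601.
p = a·p₁ + b·p₂ ≈ (-0.969, -0.170, -0.178); φ = arcsin(p_z) ≈ -10.28°, λ = atan2(p_y, p_x) ≈ -170.06°.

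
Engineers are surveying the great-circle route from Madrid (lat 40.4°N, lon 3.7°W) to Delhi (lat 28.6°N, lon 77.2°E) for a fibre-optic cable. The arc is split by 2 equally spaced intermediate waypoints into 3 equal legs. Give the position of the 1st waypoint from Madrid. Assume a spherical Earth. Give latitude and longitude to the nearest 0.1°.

Convert each endpoint to a unit vector on the sphere (x = cos φ cos λ, y = cos φ sin λ, z = sin φ).
The central angle between the endpoints is δ = arccos(p₁·p₂) ≈ 1.142 rad (65.4°).
Interpolate at f = 1/3 with slerp weights a = sin((1−f)δ)/sin δ ≈ 0.759, b = sin(fδ)/sin δ ≈ 0.408.
p = a·p₁ + b·p₂ ≈ (0.656, 0.312, 0.687); φ = arcsin(p_z) ≈ 43.40°, λ = atan2(p_y, p_x) ≈ 25.47°.

≈ lat 43.4°N, lon 25.5°E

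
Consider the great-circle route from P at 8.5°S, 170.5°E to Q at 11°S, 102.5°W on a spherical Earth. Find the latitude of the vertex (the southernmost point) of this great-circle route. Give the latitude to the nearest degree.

The great circle lies in the plane with unit normal n̂ = (p₁ × p₂)/|p₁ × p₂|.
Here n̂_z ≈ +0.973; the vertex latitude is φ_max = arccos|n̂_z| ≈ 13.5°.
Check via Clairaut: cos φ_max = |cos φ₁| · sin C = cos(8.5°)·sin(100.5°) ≈ 0.973, again giving ≈ 13.5°.

≈ 13°S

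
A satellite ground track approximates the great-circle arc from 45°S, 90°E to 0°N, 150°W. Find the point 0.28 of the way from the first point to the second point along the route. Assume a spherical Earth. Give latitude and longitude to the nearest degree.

≈ 48°S, 136°E

Write both endpoints as unit vectors p₁, p₂ with components (cos φ cos λ, cos φ sin λ, sin φ).
The central angle between the endpoints is δ = arccos(p₁·p₂) ≈ 1.932 rad (110.7°).
Interpolate at f = 0.28 with slerp weights a = sin((1−f)δ)/sin δ ≈ 1.052, b = sin(fδ)/sin δ ≈ 0.551.
p = a·p₁ + b·p₂ ≈ (-0.477, 0.468, -0.744); φ = arcsin(p_z) ≈ -48.05°, λ = atan2(p_y, p_x) ≈ 135.50°.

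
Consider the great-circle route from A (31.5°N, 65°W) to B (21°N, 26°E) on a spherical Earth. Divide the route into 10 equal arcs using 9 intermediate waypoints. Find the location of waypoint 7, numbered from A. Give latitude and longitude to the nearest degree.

≈ (31°N, 2°E)

From cos δ = sin φ₁ sin φ₂ + cos φ₁ cos φ₂ cos Δλ, the central angle is δ ≈ 1.397 rad (80.0°).
Interpolate at f = 7/10 with slerp weights a = sin((1−f)δ)/sin δ ≈ 0.413, b = sin(fδ)/sin δ ≈ 0.842.
p = a·p₁ + b·p₂ ≈ (0.855, 0.025, 0.518); φ = arcsin(p_z) ≈ 31.17°, λ = atan2(p_y, p_x) ≈ 1.70°.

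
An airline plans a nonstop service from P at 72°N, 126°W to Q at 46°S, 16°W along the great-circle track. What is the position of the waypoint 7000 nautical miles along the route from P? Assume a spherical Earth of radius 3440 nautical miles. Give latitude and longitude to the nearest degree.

≈ 25°S, 27°W

From cos δ = sin φ₁ sin φ₂ + cos φ₁ cos φ₂ cos Δλ, the central angle is δ ≈ 2.430 rad (139.2°). The total great-circle distance is δ·R ≈ 2.430 × 3440 ≈ 8360 nmi, so the target fraction is f = 7000/8360 ≈ 0.837.
Interpolate at f ≈ 0.837 with slerp weights a = sin((1−f)δ)/sin δ ≈ 0.590, b = sin(fδ)/sin δ ≈ 1.370.
p = a·p₁ + b·p₂ ≈ (0.808, -0.410, -0.424); φ = arcsin(p_z) ≈ -25.10°, λ = atan2(p_y, p_x) ≈ -26.91°.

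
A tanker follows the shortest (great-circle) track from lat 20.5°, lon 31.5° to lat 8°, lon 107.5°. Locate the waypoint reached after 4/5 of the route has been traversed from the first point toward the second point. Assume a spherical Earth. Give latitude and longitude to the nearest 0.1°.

Convert each endpoint to a unit vector on the sphere (x = cos φ cos λ, y = cos φ sin λ, z = sin φ).
The central angle between the endpoints is δ = arccos(p₁·p₂) ≈ 1.294 rad (74.1°).
Interpolate at f = 4/5 with slerp weights a = sin((1−f)δ)/sin δ ≈ 0.266, b = sin(fδ)/sin δ ≈ 0.894.
p = a·p₁ + b·p₂ ≈ (-0.054, 0.975, 0.218); φ = arcsin(p_z) ≈ 12.57°, λ = atan2(p_y, p_x) ≈ 93.16°.

≈ lat 12.6°, lon 93.2°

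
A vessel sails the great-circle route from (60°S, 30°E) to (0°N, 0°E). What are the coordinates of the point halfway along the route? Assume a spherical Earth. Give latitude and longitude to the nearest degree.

From cos δ = sin φ₁ sin φ₂ + cos φ₁ cos φ₂ cos Δλ, the central angle is δ ≈ 1.123 rad (64.3°).
Interpolate at f = 1/2 with slerp weights a = sin((1−f)δ)/sin δ ≈ 0.591, b = sin(fδ)/sin δ ≈ 0.591.
p = a·p₁ + b·p₂ ≈ (0.846, 0.148, -0.512); φ = arcsin(p_z) ≈ -30.77°, λ = atan2(p_y, p_x) ≈ 9.90°.

≈ (31°S, 10°E)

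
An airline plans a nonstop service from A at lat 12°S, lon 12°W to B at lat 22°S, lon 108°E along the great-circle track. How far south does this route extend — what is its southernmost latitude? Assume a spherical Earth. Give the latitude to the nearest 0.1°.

The great circle lies in the plane with unit normal n̂ = (p₁ × p₂)/|p₁ × p₂|.
Here n̂_z ≈ +0.847; the vertex latitude is φ_max = arccos|n̂_z| ≈ 32.1°.
Check via Clairaut: cos φ_max = |cos φ₁| · sin C = cos(12.0°)·sin(120.0°) ≈ 0.847, again giving ≈ 32.1°.

≈ 32.1°S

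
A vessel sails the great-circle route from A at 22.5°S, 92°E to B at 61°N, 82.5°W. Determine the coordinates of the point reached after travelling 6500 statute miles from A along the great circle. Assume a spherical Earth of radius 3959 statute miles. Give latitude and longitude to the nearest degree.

Write both endpoints as unit vectors p₁, p₂ with components (cos φ cos λ, cos φ sin λ, sin φ).
The central angle between the endpoints is δ = arccos(p₁·p₂) ≈ 2.466 rad (141.3°). The total great-circle distance is δ·R ≈ 2.466 × 3959 ≈ 9764 mi, so the target fraction is f = 6500/9764 ≈ 0.666.
Interpolate at f ≈ 0.666 with slerp weights a = sin((1−f)δ)/sin δ ≈ 1.175, b = sin(fδ)/sin δ ≈ 1.596.
p = a·p₁ + b·p₂ ≈ (0.063, 0.317, 0.946); φ = arcsin(p_z) ≈ 71.11°, λ = atan2(p_y, p_x) ≈ 78.76°.

≈ 71°N, 79°E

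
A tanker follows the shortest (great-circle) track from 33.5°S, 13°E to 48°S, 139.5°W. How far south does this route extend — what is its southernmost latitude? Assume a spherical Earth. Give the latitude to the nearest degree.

≈ 75°S

The great circle lies in the plane with unit normal n̂ = (p₁ × p₂)/|p₁ × p₂|.
Here n̂_z ≈ -0.259; the vertex latitude is φ_max = arccos|n̂_z| ≈ 75.0°.
Check via Clairaut: cos φ_max = |cos φ₁| · sin C = cos(33.5°)·sin(161.9°) ≈ 0.259, again giving ≈ 75.0°.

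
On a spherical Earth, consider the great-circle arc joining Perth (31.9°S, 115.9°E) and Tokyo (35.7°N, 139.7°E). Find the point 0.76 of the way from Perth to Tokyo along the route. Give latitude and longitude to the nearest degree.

The haversine formula gives a central angle δ ≈ 1.242 rad (71.2°) between the endpoints.
Interpolate at f = 0.76 with slerp weights a = sin((1−f)δ)/sin δ ≈ 0.310, b = sin(fδ)/sin δ ≈ 0.856.
p = a·p₁ + b·p₂ ≈ (-0.645, 0.687, 0.335); φ = arcsin(p_z) ≈ 19.60°, λ = atan2(p_y, p_x) ≈ 133.22°.

≈ (20°N, 133°E)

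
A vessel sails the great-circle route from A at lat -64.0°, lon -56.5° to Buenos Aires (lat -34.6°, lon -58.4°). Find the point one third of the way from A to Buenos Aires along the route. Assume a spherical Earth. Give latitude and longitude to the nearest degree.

Convert each endpoint to a unit vector on the sphere (x = cos φ cos λ, y = cos φ sin λ, z = sin φ).
The central angle between the endpoints is δ = arccos(p₁·p₂) ≈ 0.514 rad (29.4°).
Interpolate at f = 1/3 with slerp weights a = sin((1−f)δ)/sin δ ≈ 0.683, b = sin(fδ)/sin δ ≈ 0.347.
p = a·p₁ + b·p₂ ≈ (0.315, -0.493, -0.811); φ = arcsin(p_z) ≈ -54.20°, λ = atan2(p_y, p_x) ≈ -57.43°.

≈ lat -54°, lon -57°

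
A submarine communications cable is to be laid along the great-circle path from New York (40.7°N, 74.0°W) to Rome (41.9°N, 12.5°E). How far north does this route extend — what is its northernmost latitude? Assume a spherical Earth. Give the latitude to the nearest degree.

The great circle lies in the plane with unit normal n̂ = (p₁ × p₂)/|p₁ × p₂|.
Here n̂_z ≈ +0.638; the vertex latitude is φ_max = arccos|n̂_z| ≈ 50.4°.

≈ 50°N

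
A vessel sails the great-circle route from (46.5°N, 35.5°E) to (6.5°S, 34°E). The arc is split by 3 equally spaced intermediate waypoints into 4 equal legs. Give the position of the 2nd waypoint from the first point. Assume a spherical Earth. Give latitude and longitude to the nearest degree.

≈ (20°N, 35°E)

Convert each endpoint to a unit vector on the sphere (x = cos φ cos λ, y = cos φ sin λ, z = sin φ).
The central angle between the endpoints is δ = arccos(p₁·p₂) ≈ 0.925 rad (53.0°).
Interpolate at f = 2/4 with slerp weights a = sin((1−f)δ)/sin δ ≈ 0.559, b = sin(fδ)/sin δ ≈ 0.559.
p = a·p₁ + b·p₂ ≈ (0.773, 0.534, 0.342); φ = arcsin(p_z) ≈ 20.00°, λ = atan2(p_y, p_x) ≈ 34.61°.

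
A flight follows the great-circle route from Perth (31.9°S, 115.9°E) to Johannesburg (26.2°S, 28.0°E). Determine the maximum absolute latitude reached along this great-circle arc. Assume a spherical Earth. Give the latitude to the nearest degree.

≈ 38°S

The great circle lies in the plane with unit normal n̂ = (p₁ × p₂)/|p₁ × p₂|.
Here n̂_z ≈ -0.789; the vertex latitude is φ_max = arccos|n̂_z| ≈ 37.9°.
Check via Clairaut: cos φ_max = |cos φ₁| · sin C = cos(31.9°)·sin(111.7°) ≈ 0.789, again giving ≈ 37.9°.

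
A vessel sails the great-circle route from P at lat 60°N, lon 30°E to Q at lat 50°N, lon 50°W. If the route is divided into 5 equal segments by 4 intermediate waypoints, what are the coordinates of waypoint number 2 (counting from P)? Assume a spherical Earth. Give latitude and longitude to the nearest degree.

Write both endpoints as unit vectors p₁, p₂ with components (cos φ cos λ, cos φ sin λ, sin φ).
The central angle between the endpoints is δ = arccos(p₁·p₂) ≈ 0.768 rad (44.0°).
Interpolate at f = 2/5 with slerp weights a = sin((1−f)δ)/sin δ ≈ 0.640, b = sin(fδ)/sin δ ≈ 0.435.
p = a·p₁ + b·p₂ ≈ (0.457, -0.054, 0.888); φ = arcsin(p_z) ≈ 62.60°, λ = atan2(p_y, p_x) ≈ -6.78°.

≈ lat 63°N, lon 7°W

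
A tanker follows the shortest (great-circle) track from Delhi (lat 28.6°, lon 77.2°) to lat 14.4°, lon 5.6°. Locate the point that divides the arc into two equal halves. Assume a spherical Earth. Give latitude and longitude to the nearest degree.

≈ lat 26°, lon 39°

Convert each endpoint to a unit vector on the sphere (x = cos φ cos λ, y = cos φ sin λ, z = sin φ).
The central angle between the endpoints is δ = arccos(p₁·p₂) ≈ 1.173 rad (67.2°).
Interpolate at f = 1/2 with slerp weights a = sin((1−f)δ)/sin δ ≈ 0.600, b = sin(fδ)/sin δ ≈ 0.600.
p = a·p₁ + b·p₂ ≈ (0.695, 0.571, 0.437); φ = arcsin(p_z) ≈ 25.89°, λ = atan2(p_y, p_x) ≈ 39.37°.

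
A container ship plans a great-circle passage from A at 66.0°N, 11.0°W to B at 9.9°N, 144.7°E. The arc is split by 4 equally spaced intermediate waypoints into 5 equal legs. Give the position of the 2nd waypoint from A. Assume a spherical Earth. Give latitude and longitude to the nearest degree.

Write both endpoints as unit vectors p₁, p₂ with components (cos φ cos λ, cos φ sin λ, sin φ).
The central angle between the endpoints is δ = arccos(p₁·p₂) ≈ 1.780 rad (102.0°).
Interpolate at f = 2/5 with slerp weights a = sin((1−f)δ)/sin δ ≈ 0.896, b = sin(fδ)/sin δ ≈ 0.668.
p = a·p₁ + b·p₂ ≈ (-0.179, 0.311, 0.933); φ = arcsin(p_z) ≈ 68.97°, λ = atan2(p_y, p_x) ≈ 120.00°.

≈ 69°N, 120°E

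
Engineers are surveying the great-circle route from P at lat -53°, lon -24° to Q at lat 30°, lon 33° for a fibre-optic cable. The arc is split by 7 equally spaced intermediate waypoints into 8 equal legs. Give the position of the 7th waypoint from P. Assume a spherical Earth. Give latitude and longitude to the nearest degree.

The haversine formula gives a central angle δ ≈ 1.687 rad (96.6°) between the endpoints.
Interpolate at f = 7/8 with slerp weights a = sin((1−f)δ)/sin δ ≈ 0.211, b = sin(fδ)/sin δ ≈ 1.002.
p = a·p₁ + b·p₂ ≈ (0.844, 0.421, 0.333); φ = arcsin(p_z) ≈ 19.44°, λ = atan2(p_y, p_x) ≈ 26.53°.

≈ lat 19°, lon 27°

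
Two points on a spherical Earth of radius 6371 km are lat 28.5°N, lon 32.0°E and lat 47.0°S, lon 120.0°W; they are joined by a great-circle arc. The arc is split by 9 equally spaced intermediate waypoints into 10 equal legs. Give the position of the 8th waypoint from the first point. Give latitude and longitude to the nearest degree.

Write both endpoints as unit vectors p₁, p₂ with components (cos φ cos λ, cos φ sin λ, sin φ).
The central angle between the endpoints is δ = arccos(p₁·p₂) ≈ 2.643 rad (151.4°).
Interpolate at f = 8/10 with slerp weights a = sin((1−f)δ)/sin δ ≈ 1.054, b = sin(fδ)/sin δ ≈ 1.789.
p = a·p₁ + b·p₂ ≈ (0.176, -0.566, -0.806); φ = arcsin(p_z) ≈ -53.67°, λ = atan2(p_y, p_x) ≈ -72.77°.

≈ lat 54°S, lon 73°W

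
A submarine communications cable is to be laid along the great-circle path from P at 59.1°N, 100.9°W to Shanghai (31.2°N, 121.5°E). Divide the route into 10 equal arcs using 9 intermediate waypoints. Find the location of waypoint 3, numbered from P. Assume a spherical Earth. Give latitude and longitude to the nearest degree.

Write both endpoints as unit vectors p₁, p₂ with components (cos φ cos λ, cos φ sin λ, sin φ).
The central angle between the endpoints is δ = arccos(p₁·p₂) ≈ 1.450 rad (83.1°).
Interpolate at f = 3/10 with slerp weights a = sin((1−f)δ)/sin δ ≈ 0.856, b = sin(fδ)/sin δ ≈ 0.425.
p = a·p₁ + b·p₂ ≈ (-0.273, -0.122, 0.954); φ = arcsin(p_z) ≈ 72.61°, λ = atan2(p_y, p_x) ≈ -155.93°.

≈ 73°N, 156°W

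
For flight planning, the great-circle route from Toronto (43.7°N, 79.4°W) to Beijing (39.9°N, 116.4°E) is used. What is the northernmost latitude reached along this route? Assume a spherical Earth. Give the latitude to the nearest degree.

≈ 81°N

The great circle lies in the plane with unit normal n̂ = (p₁ × p₂)/|p₁ × p₂|.
Here n̂_z ≈ -0.152; the vertex latitude is φ_max = arccos|n̂_z| ≈ 81.3°.
Check via Clairaut: cos φ_max = |cos φ₁| · sin C = cos(43.7°)·sin(12.1°) ≈ 0.152, again giving ≈ 81.3°.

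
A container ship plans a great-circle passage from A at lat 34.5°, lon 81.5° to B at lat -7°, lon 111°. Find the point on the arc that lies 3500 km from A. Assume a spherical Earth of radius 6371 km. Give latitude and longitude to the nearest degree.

Write both endpoints as unit vectors p₁, p₂ with components (cos φ cos λ, cos φ sin λ, sin φ).
The central angle between the endpoints is δ = arccos(p₁·p₂) ≈ 0.873 rad (50.0°). The total great-circle distance is δ·R ≈ 0.873 × 6371 ≈ 5559 km, so the target fraction is f = 3500/5559 ≈ 0.630.
Interpolate at f ≈ 0.630 with slerp weights a = sin((1−f)δ)/sin δ ≈ 0.415, b = sin(fδ)/sin δ ≈ 0.682.
p = a·p₁ + b·p₂ ≈ (-0.192, 0.970, 0.152); φ = arcsin(p_z) ≈ 8.73°, λ = atan2(p_y, p_x) ≈ 101.20°.

≈ lat 9°, lon 101°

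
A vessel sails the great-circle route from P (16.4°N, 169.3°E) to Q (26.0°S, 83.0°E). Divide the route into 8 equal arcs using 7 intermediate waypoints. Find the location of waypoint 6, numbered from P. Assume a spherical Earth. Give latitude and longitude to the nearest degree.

≈ (18°S, 107°E)

From cos δ = sin φ₁ sin φ₂ + cos φ₁ cos φ₂ cos Δλ, the central angle is δ ≈ 1.639 rad (93.9°).
Interpolate at f = 6/8 with slerp weights a = sin((1−f)δ)/sin δ ≈ 0.399, b = sin(fδ)/sin δ ≈ 0.944.
p = a·p₁ + b·p₂ ≈ (-0.273, 0.914, -0.301); φ = arcsin(p_z) ≈ -17.53°, λ = atan2(p_y, p_x) ≈ 106.63°.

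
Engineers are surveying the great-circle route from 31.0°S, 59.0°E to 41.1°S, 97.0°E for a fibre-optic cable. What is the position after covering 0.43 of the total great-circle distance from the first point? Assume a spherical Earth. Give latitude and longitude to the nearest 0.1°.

≈ 36.8°S, 74.1°E

The haversine formula gives a central angle δ ≈ 0.559 rad (32.1°) between the endpoints.
Interpolate at f = 0.43 with slerp weights a = sin((1−f)δ)/sin δ ≈ 0.591, b = sin(fδ)/sin δ ≈ 0.449.
p = a·p₁ + b·p₂ ≈ (0.220, 0.770, -0.599); φ = arcsin(p_z) ≈ -36.82°, λ = atan2(p_y, p_x) ≈ 74.08°.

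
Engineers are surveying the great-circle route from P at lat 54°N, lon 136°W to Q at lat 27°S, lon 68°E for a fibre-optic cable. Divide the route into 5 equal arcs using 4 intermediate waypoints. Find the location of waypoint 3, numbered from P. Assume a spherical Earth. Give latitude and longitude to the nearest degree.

From cos δ = sin φ₁ sin φ₂ + cos φ₁ cos φ₂ cos Δλ, the central angle is δ ≈ 2.579 rad (147.8°).
Interpolate at f = 3/5 with slerp weights a = sin((1−f)δ)/sin δ ≈ 1.608, b = sin(fδ)/sin δ ≈ 1.873.
p = a·p₁ + b·p₂ ≈ (-0.055, 0.891, 0.450); φ = arcsin(p_z) ≈ 26.77°, λ = atan2(p_y, p_x) ≈ 93.50°.

≈ lat 27°N, lon 94°E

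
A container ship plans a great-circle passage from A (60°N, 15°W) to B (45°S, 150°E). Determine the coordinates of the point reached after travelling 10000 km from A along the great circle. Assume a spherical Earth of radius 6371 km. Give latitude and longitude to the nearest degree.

≈ (23°N, 123°E)

From cos δ = sin φ₁ sin φ₂ + cos φ₁ cos φ₂ cos Δλ, the central angle is δ ≈ 2.837 rad (162.5°). The total great-circle distance is δ·R ≈ 2.837 × 6371 ≈ 18073 km, so the target fraction is f = 10000/18073 ≈ 0.553.
Interpolate at f ≈ 0.553 with slerp weights a = sin((1−f)δ)/sin δ ≈ 3.179, b = sin(fδ)/sin δ ≈ 3.331.
p = a·p₁ + b·p₂ ≈ (-0.505, 0.766, 0.397); φ = arcsin(p_z) ≈ 23.41°, λ = atan2(p_y, p_x) ≈ 123.37°.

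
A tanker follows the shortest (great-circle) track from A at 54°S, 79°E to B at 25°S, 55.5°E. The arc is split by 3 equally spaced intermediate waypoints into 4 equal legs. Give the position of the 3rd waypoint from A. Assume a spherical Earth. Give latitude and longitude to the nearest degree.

≈ 33°S, 60°E

Write both endpoints as unit vectors p₁, p₂ with components (cos φ cos λ, cos φ sin λ, sin φ).
The central angle between the endpoints is δ = arccos(p₁·p₂) ≈ 0.591 rad (33.9°).
Interpolate at f = 3/4 with slerp weights a = sin((1−f)δ)/sin δ ≈ 0.264, b = sin(fδ)/sin δ ≈ 0.770.
p = a·p₁ + b·p₂ ≈ (0.425, 0.727, -0.539); φ = arcsin(p_z) ≈ -32.62°, λ = atan2(p_y, p_x) ≈ 59.72°.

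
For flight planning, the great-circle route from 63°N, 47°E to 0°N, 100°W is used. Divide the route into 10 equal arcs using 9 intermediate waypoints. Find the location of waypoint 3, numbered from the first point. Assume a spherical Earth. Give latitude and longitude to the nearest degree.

Write both endpoints as unit vectors p₁, p₂ with components (cos φ cos λ, cos φ sin λ, sin φ).
The central angle between the endpoints is δ = arccos(p₁·p₂) ≈ 1.961 rad (112.4°).
Interpolate at f = 3/10 with slerp weights a = sin((1−f)δ)/sin δ ≈ 1.060, b = sin(fδ)/sin δ ≈ 0.600.
p = a·p₁ + b·p₂ ≈ (0.224, -0.239, 0.945); φ = arcsin(p_z) ≈ 70.87°, λ = atan2(p_y, p_x) ≈ -46.85°.

≈ 71°N, 47°W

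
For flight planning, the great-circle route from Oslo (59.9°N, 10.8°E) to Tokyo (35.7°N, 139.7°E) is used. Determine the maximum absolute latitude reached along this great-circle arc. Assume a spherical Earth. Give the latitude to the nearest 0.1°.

≈ 70.9°N

The great circle lies in the plane with unit normal n̂ = (p₁ × p₂)/|p₁ × p₂|.
Here n̂_z ≈ +0.327; the vertex latitude is φ_max = arccos|n̂_z| ≈ 70.9°.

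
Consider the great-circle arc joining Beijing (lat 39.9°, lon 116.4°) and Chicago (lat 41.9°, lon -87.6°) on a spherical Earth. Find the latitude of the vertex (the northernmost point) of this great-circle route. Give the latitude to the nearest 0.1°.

≈ 76.5°

The great circle lies in the plane with unit normal n̂ = (p₁ × p₂)/|p₁ × p₂|.
Here n̂_z ≈ +0.233; the vertex latitude is φ_max = arccos|n̂_z| ≈ 76.5°.
Check via Clairaut: cos φ_max = |cos φ₁| · sin C = cos(39.9°)·sin(17.7°) ≈ 0.233, again giving ≈ 76.5°.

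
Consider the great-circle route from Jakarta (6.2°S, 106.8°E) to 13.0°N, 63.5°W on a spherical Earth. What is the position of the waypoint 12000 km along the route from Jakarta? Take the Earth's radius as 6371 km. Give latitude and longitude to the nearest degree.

The haversine formula gives a central angle δ ≈ 2.937 rad (168.3°) between the endpoints. The total great-circle distance is δ·R ≈ 2.937 × 6371 ≈ 18711 km, so the target fraction is f = 12000/18711 ≈ 0.641.
Interpolate at f ≈ 0.641 with slerp weights a = sin((1−f)δ)/sin δ ≈ 4.275, b = sin(fδ)/sin δ ≈ 4.680.
p = a·p₁ + b·p₂ ≈ (0.806, -0.013, 0.591); φ = arcsin(p_z) ≈ 36.24°, λ = atan2(p_y, p_x) ≈ -0.90°.

≈ 36°N, 1°W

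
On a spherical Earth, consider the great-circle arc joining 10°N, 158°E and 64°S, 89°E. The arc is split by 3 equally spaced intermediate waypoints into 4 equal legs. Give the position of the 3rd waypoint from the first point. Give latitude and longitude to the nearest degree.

Write both endpoints as unit vectors p₁, p₂ with components (cos φ cos λ, cos φ sin λ, sin φ).
The central angle between the endpoints is δ = arccos(p₁·p₂) ≈ 1.572 rad (90.1°).
Interpolate at f = 3/4 with slerp weights a = sin((1−f)δ)/sin δ ≈ 0.383, b = sin(fδ)/sin δ ≈ 0.924.
p = a·p₁ + b·p₂ ≈ (-0.343, 0.546, -0.764); φ = arcsin(p_z) ≈ -49.84°, λ = atan2(p_y, p_x) ≈ 122.09°.

≈ 50°S, 122°E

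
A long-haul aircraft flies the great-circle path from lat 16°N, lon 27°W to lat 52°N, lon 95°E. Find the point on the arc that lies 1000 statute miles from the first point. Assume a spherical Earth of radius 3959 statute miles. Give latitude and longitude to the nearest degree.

≈ lat 28°N, lon 18°W

Convert each endpoint to a unit vector on the sphere (x = cos φ cos λ, y = cos φ sin λ, z = sin φ).
The central angle between the endpoints is δ = arccos(p₁·p₂) ≈ 1.667 rad (95.5°). The total great-circle distance is δ·R ≈ 1.667 × 3959 ≈ 6601 mi, so the target fraction is f = 1000/6601 ≈ 0.151.
Interpolate at f ≈ 0.151 with slerp weights a = sin((1−f)δ)/sin δ ≈ 0.992, b = sin(fδ)/sin δ ≈ 0.251.
p = a·p₁ + b·p₂ ≈ (0.837, -0.279, 0.471); φ = arcsin(p_z) ≈ 28.13°, λ = atan2(p_y, p_x) ≈ -18.45°.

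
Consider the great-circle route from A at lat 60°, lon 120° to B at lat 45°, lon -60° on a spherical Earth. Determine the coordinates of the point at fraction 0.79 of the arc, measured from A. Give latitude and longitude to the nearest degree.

Write both endpoints as unit vectors p₁, p₂ with components (cos φ cos λ, cos φ sin λ, sin φ).
The central angle between the endpoints is δ = arccos(p₁·p₂) ≈ 1.309 rad (75.0°).
Interpolate at f = 0.79 with slerp weights a = sin((1−f)δ)/sin δ ≈ 0.281, b = sin(fδ)/sin δ ≈ 0.890.
p = a·p₁ + b·p₂ ≈ (0.244, -0.423, 0.872); φ = arcsin(p_z) ≈ 60.75°, λ = atan2(p_y, p_x) ≈ -60.00°.

≈ lat 61°, lon -60°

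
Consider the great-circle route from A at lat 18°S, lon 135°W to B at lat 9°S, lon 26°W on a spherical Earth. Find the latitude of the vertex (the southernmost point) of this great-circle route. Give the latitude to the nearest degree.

≈ 23°S

The great circle lies in the plane with unit normal n̂ = (p₁ × p₂)/|p₁ × p₂|.
Here n̂_z ≈ +0.919; the vertex latitude is φ_max = arccos|n̂_z| ≈ 23.2°.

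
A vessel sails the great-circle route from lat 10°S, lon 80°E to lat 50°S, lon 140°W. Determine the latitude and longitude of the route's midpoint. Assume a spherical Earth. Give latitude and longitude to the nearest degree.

≈ lat 56°S, lon 120°E

Write both endpoints as unit vectors p₁, p₂ with components (cos φ cos λ, cos φ sin λ, sin φ).
The central angle between the endpoints is δ = arccos(p₁·p₂) ≈ 1.930 rad (110.6°).
Interpolate at f = 1/2 with slerp weights a = sin((1−f)δ)/sin δ ≈ 0.878, b = sin(fδ)/sin δ ≈ 0.878.
p = a·p₁ + b·p₂ ≈ (-0.282, 0.489, -0.825); φ = arcsin(p_z) ≈ -55.63°, λ = atan2(p_y, p_x) ≈ 120.00°.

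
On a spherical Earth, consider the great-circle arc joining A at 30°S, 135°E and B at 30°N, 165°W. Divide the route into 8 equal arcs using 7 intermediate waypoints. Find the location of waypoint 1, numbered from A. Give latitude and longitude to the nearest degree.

Write both endpoints as unit vectors p₁, p₂ with components (cos φ cos λ, cos φ sin λ, sin φ).
The central angle between the endpoints is δ = arccos(p₁·p₂) ≈ 1.445 rad (82.8°).
Interpolate at f = 1/8 with slerp weights a = sin((1−f)δ)/sin δ ≈ 0.961, b = sin(fδ)/sin δ ≈ 0.181.
p = a·p₁ + b·p₂ ≈ (-0.740, 0.548, -0.390); φ = arcsin(p_z) ≈ -22.95°, λ = atan2(p_y, p_x) ≈ 143.48°.

≈ 23°S, 143°E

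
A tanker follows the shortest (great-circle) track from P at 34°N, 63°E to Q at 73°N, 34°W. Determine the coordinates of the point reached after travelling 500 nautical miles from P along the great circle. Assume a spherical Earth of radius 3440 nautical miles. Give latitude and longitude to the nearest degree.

≈ 42°N, 59°E

The haversine formula gives a central angle δ ≈ 1.041 rad (59.7°) between the endpoints. The total great-circle distance is δ·R ≈ 1.041 × 3440 ≈ 3582 nmi, so the target fraction is f = 500/3582 ≈ 0.140.
Interpolate at f ≈ 0.140 with slerp weights a = sin((1−f)δ)/sin δ ≈ 0.905, b = sin(fδ)/sin δ ≈ 0.168.
p = a·p₁ + b·p₂ ≈ (0.381, 0.641, 0.666); φ = arcsin(p_z) ≈ 41.79°, λ = atan2(p_y, p_x) ≈ 59.25°.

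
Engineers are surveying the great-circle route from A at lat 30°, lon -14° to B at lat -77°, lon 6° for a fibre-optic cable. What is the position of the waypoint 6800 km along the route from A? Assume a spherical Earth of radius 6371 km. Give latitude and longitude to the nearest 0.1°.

The haversine formula gives a central angle δ ≈ 1.880 rad (107.7°) between the endpoints. The total great-circle distance is δ·R ≈ 1.880 × 6371 ≈ 11976 km, so the target fraction is f = 6800/11976 ≈ 0.568.
Interpolate at f ≈ 0.568 with slerp weights a = sin((1−f)δ)/sin δ ≈ 0.762, b = sin(fδ)/sin δ ≈ 0.919.
p = a·p₁ + b·p₂ ≈ (0.846, -0.138, -0.515); φ = arcsin(p_z) ≈ -30.99°, λ = atan2(p_y, p_x) ≈ -9.27°.

≈ lat -31.0°, lon -9.3°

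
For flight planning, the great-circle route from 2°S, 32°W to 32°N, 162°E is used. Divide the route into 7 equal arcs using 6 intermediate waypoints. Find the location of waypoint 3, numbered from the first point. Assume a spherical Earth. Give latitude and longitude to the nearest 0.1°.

Convert each endpoint to a unit vector on the sphere (x = cos φ cos λ, y = cos φ sin λ, z = sin φ).
The central angle between the endpoints is δ = arccos(p₁·p₂) ≈ 2.570 rad (147.2°).
Interpolate at f = 3/7 with slerp weights a = sin((1−f)δ)/sin δ ≈ 1.838, b = sin(fδ)/sin δ ≈ 1.648.
p = a·p₁ + b·p₂ ≈ (0.229, -0.542, 0.809); φ = arcsin(p_z) ≈ 53.99°, λ = atan2(p_y, p_x) ≈ -67.10°.

≈ 54.0°N, 67.1°W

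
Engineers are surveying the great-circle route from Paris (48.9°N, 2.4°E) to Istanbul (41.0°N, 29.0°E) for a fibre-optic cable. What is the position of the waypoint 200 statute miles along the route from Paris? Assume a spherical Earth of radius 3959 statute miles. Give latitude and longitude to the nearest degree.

≈ 48°N, 7°E

Write both endpoints as unit vectors p₁, p₂ with components (cos φ cos λ, cos φ sin λ, sin φ).
The central angle between the endpoints is δ = arccos(p₁·p₂) ≈ 0.354 rad (20.3°). The total great-circle distance is δ·R ≈ 0.354 × 3959 ≈ 1401 mi, so the target fraction is f = 200/1401 ≈ 0.143.
Interpolate at f ≈ 0.143 with slerp weights a = sin((1−f)δ)/sin δ ≈ 0.862, b = sin(fδ)/sin δ ≈ 0.146.
p = a·p₁ + b·p₂ ≈ (0.662, 0.077, 0.745); φ = arcsin(p_z) ≈ 48.18°, λ = atan2(p_y, p_x) ≈ 6.63°.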